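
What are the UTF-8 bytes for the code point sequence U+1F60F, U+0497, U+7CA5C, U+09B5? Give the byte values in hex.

F0 9F 98 8F D2 97 F1 BC A9 9C E0 A6 B5

U+1F60F: 4-byte form → F0 9F 98 8F.
U+0497: 2-byte form → D2 97.
U+7CA5C: 4-byte form → F1 BC A9 9C.
U+09B5: 3-byte form → E0 A6 B5.
Concatenated (13 bytes): F0 9F 98 8F D2 97 F1 BC A9 9C E0 A6 B5.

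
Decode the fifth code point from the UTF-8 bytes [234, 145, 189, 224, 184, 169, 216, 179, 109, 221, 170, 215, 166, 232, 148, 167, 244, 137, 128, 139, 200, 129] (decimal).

Offset 0: leading byte 0xEA = 11101010 → 3-byte char #1 = EA 91 BD.
Offset 3: leading byte 0xE0 = 11100000 → 3-byte char #2 = E0 B8 A9.
Offset 6: leading byte 0xD8 = 11011000 → 2-byte char #3 = D8 B3.
Offset 8: leading byte 0x6D = 01101101 → 1-byte char #4 = 6D.
Offset 9: leading byte 0xDD = 11011101 → 2-byte char #5 = DD AA.
Leading byte 0xDD = 11011101 matches 110xxxxx → 2-byte sequence.
Byte 1: 0xDD = 11011101, payload 11101 (5 bits).
Byte 2: 0xAA = 10101010 (10xxxxxx ✓), payload 101010.
Concatenate: 11101101010 = 0x76A (11 bits → U+076A).

U+076A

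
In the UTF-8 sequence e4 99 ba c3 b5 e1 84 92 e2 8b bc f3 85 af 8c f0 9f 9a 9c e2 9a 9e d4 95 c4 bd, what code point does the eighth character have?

U+0515

Offset 0: leading byte 0xE4 = 11100100 → 3-byte char #1 = E4 99 BA.
Offset 3: leading byte 0xC3 = 11000011 → 2-byte char #2 = C3 B5.
Offset 5: leading byte 0xE1 = 11100001 → 3-byte char #3 = E1 84 92.
Offset 8: leading byte 0xE2 = 11100010 → 3-byte char #4 = E2 8B BC.
Offset 11: leading byte 0xF3 = 11110011 → 4-byte char #5 = F3 85 AF 8C.
Offset 15: leading byte 0xF0 = 11110000 → 4-byte char #6 = F0 9F 9A 9C.
Offset 19: leading byte 0xE2 = 11100010 → 3-byte char #7 = E2 9A 9E.
Offset 22: leading byte 0xD4 = 11010100 → 2-byte char #8 = D4 95.
Leading byte 0xD4 = 11010100 matches 110xxxxx → 2-byte sequence.
Byte 1: 0xD4 = 11010100, payload 10100 (5 bits).
Byte 2: 0x95 = 10010101 (10xxxxxx ✓), payload 010101.
Concatenate: 10100010101 = 0x515 (11 bits → U+0515).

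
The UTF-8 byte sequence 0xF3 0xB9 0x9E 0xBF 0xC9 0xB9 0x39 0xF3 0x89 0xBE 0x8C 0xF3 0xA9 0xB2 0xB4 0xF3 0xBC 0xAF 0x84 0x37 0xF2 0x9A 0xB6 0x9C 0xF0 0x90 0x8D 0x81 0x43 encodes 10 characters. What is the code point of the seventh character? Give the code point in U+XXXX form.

Offset 0: leading byte 0xF3 = 11110011 → 4-byte char #1 = F3 B9 9E BF.
Offset 4: leading byte 0xC9 = 11001001 → 2-byte char #2 = C9 B9.
Offset 6: leading byte 0x39 = 00111001 → 1-byte char #3 = 39.
Offset 7: leading byte 0xF3 = 11110011 → 4-byte char #4 = F3 89 BE 8C.
Offset 11: leading byte 0xF3 = 11110011 → 4-byte char #5 = F3 A9 B2 B4.
Offset 15: leading byte 0xF3 = 11110011 → 4-byte char #6 = F3 BC AF 84.
Offset 19: leading byte 0x37 = 00110111 → 1-byte char #7 = 37.
Leading byte 0x37 = 00110111 matches 0xxxxxxx → 1-byte sequence.
Byte 1: 0x37 = 00110111, payload 0110111 (7 bits).
Concatenate: 0110111 = 0x37 (7 bits → U+0037).

U+0037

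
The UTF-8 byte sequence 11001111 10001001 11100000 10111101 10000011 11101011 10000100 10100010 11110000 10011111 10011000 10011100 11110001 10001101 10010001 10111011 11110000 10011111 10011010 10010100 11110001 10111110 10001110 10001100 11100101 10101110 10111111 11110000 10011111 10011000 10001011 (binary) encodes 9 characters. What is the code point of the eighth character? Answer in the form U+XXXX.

U+5BBF

Offset 0: leading byte 0xCF = 11001111 → 2-byte char #1 = CF 89.
Offset 2: leading byte 0xE0 = 11100000 → 3-byte char #2 = E0 BD 83.
Offset 5: leading byte 0xEB = 11101011 → 3-byte char #3 = EB 84 A2.
Offset 8: leading byte 0xF0 = 11110000 → 4-byte char #4 = F0 9F 98 9C.
Offset 12: leading byte 0xF1 = 11110001 → 4-byte char #5 = F1 8D 91 BB.
Offset 16: leading byte 0xF0 = 11110000 → 4-byte char #6 = F0 9F 9A 94.
Offset 20: leading byte 0xF1 = 11110001 → 4-byte char #7 = F1 BE 8E 8C.
Offset 24: leading byte 0xE5 = 11100101 → 3-byte char #8 = E5 AE BF.
Leading byte 0xE5 = 11100101 matches 1110xxxx → 3-byte sequence.
Byte 1: 0xE5 = 11100101, payload 0101 (4 bits).
Byte 2: 0xAE = 10101110 (10xxxxxx ✓), payload 101110.
Byte 3: 0xBF = 10111111 (10xxxxxx ✓), payload 111111.
Concatenate: 0101101110111111 = 0x5BBF (16 bits → U+5BBF).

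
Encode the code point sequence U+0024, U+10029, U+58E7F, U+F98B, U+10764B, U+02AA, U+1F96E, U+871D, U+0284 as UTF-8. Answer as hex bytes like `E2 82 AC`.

U+0024: 1-byte form → 24.
U+10029: 4-byte form → F0 90 80 A9.
U+58E7F: 4-byte form → F1 98 B9 BF.
U+F98B: 3-byte form → EF A6 8B.
U+10764B: 4-byte form → F4 87 99 8B.
U+02AA: 2-byte form → CA AA.
U+1F96E: 4-byte form → F0 9F A5 AE.
U+871D: 3-byte form → E8 9C 9D.
U+0284: 2-byte form → CA 84.
Concatenated (27 bytes): 24 F0 90 80 A9 F1 98 B9 BF EF A6 8B F4 87 99 8B CA AA F0 9F A5 AE E8 9C 9D CA 84.

24 F0 90 80 A9 F1 98 B9 BF EF A6 8B F4 87 99 8B CA AA F0 9F A5 AE E8 9C 9D CA 84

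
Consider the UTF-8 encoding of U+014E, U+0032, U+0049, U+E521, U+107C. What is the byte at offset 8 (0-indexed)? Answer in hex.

U+014E → 2-byte form C5 8E at offsets 0–1.
U+0032 → 1-byte form 32 at offsets 2–2.
U+0049 → 1-byte form 49 at offsets 3–3.
U+E521 → 3-byte form EE 94 A1 at offsets 4–6.
U+107C → 3-byte form E1 81 BC at offsets 7–9.
Offset 8 falls in char 5's range; it's byte 2 of E1 81 BC = 0x81.

0x81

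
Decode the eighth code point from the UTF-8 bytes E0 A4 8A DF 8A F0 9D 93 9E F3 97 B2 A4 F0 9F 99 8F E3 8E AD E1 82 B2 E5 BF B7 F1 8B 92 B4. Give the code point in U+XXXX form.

U+5FF7

Offset 0: leading byte 0xE0 = 11100000 → 3-byte char #1 = E0 A4 8A.
Offset 3: leading byte 0xDF = 11011111 → 2-byte char #2 = DF 8A.
Offset 5: leading byte 0xF0 = 11110000 → 4-byte char #3 = F0 9D 93 9E.
Offset 9: leading byte 0xF3 = 11110011 → 4-byte char #4 = F3 97 B2 A4.
Offset 13: leading byte 0xF0 = 11110000 → 4-byte char #5 = F0 9F 99 8F.
Offset 17: leading byte 0xE3 = 11100011 → 3-byte char #6 = E3 8E AD.
Offset 20: leading byte 0xE1 = 11100001 → 3-byte char #7 = E1 82 B2.
Offset 23: leading byte 0xE5 = 11100101 → 3-byte char #8 = E5 BF B7.
Leading byte 0xE5 = 11100101 matches 1110xxxx → 3-byte sequence.
Byte 1: 0xE5 = 11100101, payload 0101 (4 bits).
Byte 2: 0xBF = 10111111 (10xxxxxx ✓), payload 111111.
Byte 3: 0xB7 = 10110111 (10xxxxxx ✓), payload 110111.
Concatenate: 0101111111110111 = 0x5FF7 (16 bits → U+5FF7).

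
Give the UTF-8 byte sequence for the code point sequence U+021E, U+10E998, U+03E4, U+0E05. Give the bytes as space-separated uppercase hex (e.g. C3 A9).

U+021E: 2-byte form → C8 9E.
U+10E998: 4-byte form → F4 8E A6 98.
U+03E4: 2-byte form → CF A4.
U+0E05: 3-byte form → E0 B8 85.
Concatenated (11 bytes): C8 9E F4 8E A6 98 CF A4 E0 B8 85.

C8 9E F4 8E A6 98 CF A4 E0 B8 85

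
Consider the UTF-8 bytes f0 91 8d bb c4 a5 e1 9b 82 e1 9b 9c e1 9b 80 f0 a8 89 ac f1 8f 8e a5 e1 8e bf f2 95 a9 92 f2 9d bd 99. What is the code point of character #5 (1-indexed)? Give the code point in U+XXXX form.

Offset 0: leading byte 0xF0 = 11110000 → 4-byte char #1 = F0 91 8D BB.
Offset 4: leading byte 0xC4 = 11000100 → 2-byte char #2 = C4 A5.
Offset 6: leading byte 0xE1 = 11100001 → 3-byte char #3 = E1 9B 82.
Offset 9: leading byte 0xE1 = 11100001 → 3-byte char #4 = E1 9B 9C.
Offset 12: leading byte 0xE1 = 11100001 → 3-byte char #5 = E1 9B 80.
Leading byte 0xE1 = 11100001 matches 1110xxxx → 3-byte sequence.
Byte 1: 0xE1 = 11100001, payload 0001 (4 bits).
Byte 2: 0x9B = 10011011 (10xxxxxx ✓), payload 011011.
Byte 3: 0x80 = 10000000 (10xxxxxx ✓), payload 000000.
Concatenate: 0001011011000000 = 0x16C0 (16 bits → U+16C0).

U+16C0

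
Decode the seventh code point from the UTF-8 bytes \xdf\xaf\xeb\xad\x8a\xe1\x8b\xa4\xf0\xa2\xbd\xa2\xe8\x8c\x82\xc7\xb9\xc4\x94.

Offset 0: leading byte 0xDF = 11011111 → 2-byte char #1 = DF AF.
Offset 2: leading byte 0xEB = 11101011 → 3-byte char #2 = EB AD 8A.
Offset 5: leading byte 0xE1 = 11100001 → 3-byte char #3 = E1 8B A4.
Offset 8: leading byte 0xF0 = 11110000 → 4-byte char #4 = F0 A2 BD A2.
Offset 12: leading byte 0xE8 = 11101000 → 3-byte char #5 = E8 8C 82.
Offset 15: leading byte 0xC7 = 11000111 → 2-byte char #6 = C7 B9.
Offset 17: leading byte 0xC4 = 11000100 → 2-byte char #7 = C4 94.
Leading byte 0xC4 = 11000100 matches 110xxxxx → 2-byte sequence.
Byte 1: 0xC4 = 11000100, payload 00100 (5 bits).
Byte 2: 0x94 = 10010100 (10xxxxxx ✓), payload 010100.
Concatenate: 00100010100 = 0x114 (11 bits → U+0114).

U+0114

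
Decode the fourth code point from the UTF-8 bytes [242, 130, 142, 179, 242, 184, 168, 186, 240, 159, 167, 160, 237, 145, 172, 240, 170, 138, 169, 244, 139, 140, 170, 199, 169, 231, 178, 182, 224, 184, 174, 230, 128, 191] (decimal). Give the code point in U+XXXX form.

U+D46C

Offset 0: leading byte 0xF2 = 11110010 → 4-byte char #1 = F2 82 8E B3.
Offset 4: leading byte 0xF2 = 11110010 → 4-byte char #2 = F2 B8 A8 BA.
Offset 8: leading byte 0xF0 = 11110000 → 4-byte char #3 = F0 9F A7 A0.
Offset 12: leading byte 0xED = 11101101 → 3-byte char #4 = ED 91 AC.
Leading byte 0xED = 11101101 matches 1110xxxx → 3-byte sequence.
Byte 1: 0xED = 11101101, payload 1101 (4 bits).
Byte 2: 0x91 = 10010001 (10xxxxxx ✓), payload 010001.
Byte 3: 0xAC = 10101100 (10xxxxxx ✓), payload 101100.
Concatenate: 1101010001101100 = 0xD46C (16 bits → U+D46C).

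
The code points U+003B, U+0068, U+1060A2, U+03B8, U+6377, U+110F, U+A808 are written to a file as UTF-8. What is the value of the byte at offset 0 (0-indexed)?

0x3B

U+003B → 1-byte form 3B at offsets 0–0.
Offset 0 falls in char 1's range; it's byte 1 of 3B = 0x3B.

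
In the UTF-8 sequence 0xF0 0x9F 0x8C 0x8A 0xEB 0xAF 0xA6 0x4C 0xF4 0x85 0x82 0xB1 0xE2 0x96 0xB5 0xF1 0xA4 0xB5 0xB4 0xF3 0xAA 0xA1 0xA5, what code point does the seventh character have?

Offset 0: leading byte 0xF0 = 11110000 → 4-byte char #1 = F0 9F 8C 8A.
Offset 4: leading byte 0xEB = 11101011 → 3-byte char #2 = EB AF A6.
Offset 7: leading byte 0x4C = 01001100 → 1-byte char #3 = 4C.
Offset 8: leading byte 0xF4 = 11110100 → 4-byte char #4 = F4 85 82 B1.
Offset 12: leading byte 0xE2 = 11100010 → 3-byte char #5 = E2 96 B5.
Offset 15: leading byte 0xF1 = 11110001 → 4-byte char #6 = F1 A4 B5 B4.
Offset 19: leading byte 0xF3 = 11110011 → 4-byte char #7 = F3 AA A1 A5.
Leading byte 0xF3 = 11110011 matches 11110xxx → 4-byte sequence.
Byte 1: 0xF3 = 11110011, payload 011 (3 bits).
Byte 2: 0xAA = 10101010 (10xxxxxx ✓), payload 101010.
Byte 3: 0xA1 = 10100001 (10xxxxxx ✓), payload 100001.
Byte 4: 0xA5 = 10100101 (10xxxxxx ✓), payload 100101.
Concatenate: 011101010100001100101 = 0xEA865 (21 bits → U+EA865).

U+EA865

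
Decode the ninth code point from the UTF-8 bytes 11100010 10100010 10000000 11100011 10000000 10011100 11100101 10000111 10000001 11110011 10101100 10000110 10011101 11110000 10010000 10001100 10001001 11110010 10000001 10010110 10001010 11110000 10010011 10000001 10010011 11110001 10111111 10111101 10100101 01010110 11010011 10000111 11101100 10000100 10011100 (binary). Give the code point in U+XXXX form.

Offset 0: leading byte 0xE2 = 11100010 → 3-byte char #1 = E2 A2 80.
Offset 3: leading byte 0xE3 = 11100011 → 3-byte char #2 = E3 80 9C.
Offset 6: leading byte 0xE5 = 11100101 → 3-byte char #3 = E5 87 81.
Offset 9: leading byte 0xF3 = 11110011 → 4-byte char #4 = F3 AC 86 9D.
Offset 13: leading byte 0xF0 = 11110000 → 4-byte char #5 = F0 90 8C 89.
Offset 17: leading byte 0xF2 = 11110010 → 4-byte char #6 = F2 81 96 8A.
Offset 21: leading byte 0xF0 = 11110000 → 4-byte char #7 = F0 93 81 93.
Offset 25: leading byte 0xF1 = 11110001 → 4-byte char #8 = F1 BF BD A5.
Offset 29: leading byte 0x56 = 01010110 → 1-byte char #9 = 56.
Leading byte 0x56 = 01010110 matches 0xxxxxxx → 1-byte sequence.
Byte 1: 0x56 = 01010110, payload 1010110 (7 bits).
Concatenate: 1010110 = 0x56 (7 bits → U+0056).

U+0056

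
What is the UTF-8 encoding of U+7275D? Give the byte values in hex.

U+7275D = 0x7275D = 468829 decimal. In range U+10000–U+10FFFF → 4-byte form: 11110xxx 10xxxxxx 10xxxxxx 10xxxxxx.
Binary (21 bits): 001110010011101011101.
Split 3+6+6+6: 001 | 110010 | 011101 | 011101.
Byte 1: 11110001 = 0xF1.
Byte 2: 10110010 = 0xB2.
Byte 3: 10011101 = 0x9D.
Byte 4: 10011101 = 0x9D.

F1 B2 9D 9D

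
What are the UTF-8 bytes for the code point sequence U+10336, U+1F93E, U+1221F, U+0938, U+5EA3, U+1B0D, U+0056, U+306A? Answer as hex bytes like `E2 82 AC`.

F0 90 8C B6 F0 9F A4 BE F0 92 88 9F E0 A4 B8 E5 BA A3 E1 AC 8D 56 E3 81 AA

U+10336: 4-byte form → F0 90 8C B6.
U+1F93E: 4-byte form → F0 9F A4 BE.
U+1221F: 4-byte form → F0 92 88 9F.
U+0938: 3-byte form → E0 A4 B8.
U+5EA3: 3-byte form → E5 BA A3.
U+1B0D: 3-byte form → E1 AC 8D.
U+0056: 1-byte form → 56.
U+306A: 3-byte form → E3 81 AA.
Concatenated (25 bytes): F0 90 8C B6 F0 9F A4 BE F0 92 88 9F E0 A4 B8 E5 BA A3 E1 AC 8D 56 E3 81 AA.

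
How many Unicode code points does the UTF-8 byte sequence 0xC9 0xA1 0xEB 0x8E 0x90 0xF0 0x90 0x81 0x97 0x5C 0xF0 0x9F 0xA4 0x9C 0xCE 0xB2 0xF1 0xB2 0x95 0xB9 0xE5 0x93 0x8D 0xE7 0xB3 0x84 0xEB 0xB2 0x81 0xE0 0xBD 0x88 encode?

11

Byte at offset 0: 0xC9 = 11001001 → 2-byte char (#1). Advance 2.
Byte at offset 2: 0xEB = 11101011 → 3-byte char (#2). Advance 3.
Byte at offset 5: 0xF0 = 11110000 → 4-byte char (#3). Advance 4.
Byte at offset 9: 0x5C = 01011100 → 1-byte char (#4). Advance 1.
Byte at offset 10: 0xF0 = 11110000 → 4-byte char (#5). Advance 4.
Byte at offset 14: 0xCE = 11001110 → 2-byte char (#6). Advance 2.
Byte at offset 16: 0xF1 = 11110001 → 4-byte char (#7). Advance 4.
Byte at offset 20: 0xE5 = 11100101 → 3-byte char (#8). Advance 3.
Byte at offset 23: 0xE7 = 11100111 → 3-byte char (#9). Advance 3.
Byte at offset 26: 0xEB = 11101011 → 3-byte char (#10). Advance 3.
Byte at offset 29: 0xE0 = 11100000 → 3-byte char (#11). Advance 3.
Reached end at offset 32 after 11 code points.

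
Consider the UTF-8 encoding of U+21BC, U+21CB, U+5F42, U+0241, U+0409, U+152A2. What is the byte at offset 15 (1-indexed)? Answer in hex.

0x95

1-indexed offset 15 is 0-indexed offset 14.
U+21BC → 3-byte form E2 86 BC at offsets 0–2.
U+21CB → 3-byte form E2 87 8B at offsets 3–5.
U+5F42 → 3-byte form E5 BD 82 at offsets 6–8.
U+0241 → 2-byte form C9 81 at offsets 9–10.
U+0409 → 2-byte form D0 89 at offsets 11–12.
U+152A2 → 4-byte form F0 95 8A A2 at offsets 13–16.
Offset 14 falls in char 6's range; it's byte 2 of F0 95 8A A2 = 0x95.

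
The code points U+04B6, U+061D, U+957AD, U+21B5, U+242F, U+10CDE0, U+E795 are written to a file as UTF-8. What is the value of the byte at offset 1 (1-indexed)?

0xD2

1-indexed offset 1 is 0-indexed offset 0.
U+04B6 → 2-byte form D2 B6 at offsets 0–1.
Offset 0 falls in char 1's range; it's byte 1 of D2 B6 = 0xD2.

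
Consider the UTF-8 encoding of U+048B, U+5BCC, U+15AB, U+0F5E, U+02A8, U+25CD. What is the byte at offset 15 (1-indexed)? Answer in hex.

1-indexed offset 15 is 0-indexed offset 14.
U+048B → 2-byte form D2 8B at offsets 0–1.
U+5BCC → 3-byte form E5 AF 8C at offsets 2–4.
U+15AB → 3-byte form E1 96 AB at offsets 5–7.
U+0F5E → 3-byte form E0 BD 9E at offsets 8–10.
U+02A8 → 2-byte form CA A8 at offsets 11–12.
U+25CD → 3-byte form E2 97 8D at offsets 13–15.
Offset 14 falls in char 6's range; it's byte 2 of E2 97 8D = 0x97.

0x97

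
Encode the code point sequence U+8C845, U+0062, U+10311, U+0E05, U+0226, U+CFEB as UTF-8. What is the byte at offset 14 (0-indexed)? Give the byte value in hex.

U+8C845 → 4-byte form F2 8C A1 85 at offsets 0–3.
U+0062 → 1-byte form 62 at offsets 4–4.
U+10311 → 4-byte form F0 90 8C 91 at offsets 5–8.
U+0E05 → 3-byte form E0 B8 85 at offsets 9–11.
U+0226 → 2-byte form C8 A6 at offsets 12–13.
U+CFEB → 3-byte form EC BF AB at offsets 14–16.
Offset 14 falls in char 6's range; it's byte 1 of EC BF AB = 0xEC.

0xEC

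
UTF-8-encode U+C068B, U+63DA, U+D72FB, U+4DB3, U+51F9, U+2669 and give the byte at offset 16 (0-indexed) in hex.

U+C068B → 4-byte form F3 80 9A 8B at offsets 0–3.
U+63DA → 3-byte form E6 8F 9A at offsets 4–6.
U+D72FB → 4-byte form F3 97 8B BB at offsets 7–10.
U+4DB3 → 3-byte form E4 B6 B3 at offsets 11–13.
U+51F9 → 3-byte form E5 87 B9 at offsets 14–16.
Offset 16 falls in char 5's range; it's byte 3 of E5 87 B9 = 0xB9.

0xB9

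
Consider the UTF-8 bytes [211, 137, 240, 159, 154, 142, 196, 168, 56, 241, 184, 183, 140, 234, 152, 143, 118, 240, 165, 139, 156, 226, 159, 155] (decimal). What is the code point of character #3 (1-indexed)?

U+0128

Offset 0: leading byte 0xD3 = 11010011 → 2-byte char #1 = D3 89.
Offset 2: leading byte 0xF0 = 11110000 → 4-byte char #2 = F0 9F 9A 8E.
Offset 6: leading byte 0xC4 = 11000100 → 2-byte char #3 = C4 A8.
Leading byte 0xC4 = 11000100 matches 110xxxxx → 2-byte sequence.
Byte 1: 0xC4 = 11000100, payload 00100 (5 bits).
Byte 2: 0xA8 = 10101000 (10xxxxxx ✓), payload 101000.
Concatenate: 00100101000 = 0x128 (11 bits → U+0128).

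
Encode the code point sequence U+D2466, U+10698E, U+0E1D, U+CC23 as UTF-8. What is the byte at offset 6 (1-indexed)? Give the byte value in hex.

0x86

1-indexed offset 6 is 0-indexed offset 5.
U+D2466 → 4-byte form F3 92 91 A6 at offsets 0–3.
U+10698E → 4-byte form F4 86 A6 8E at offsets 4–7.
Offset 5 falls in char 2's range; it's byte 2 of F4 86 A6 8E = 0x86.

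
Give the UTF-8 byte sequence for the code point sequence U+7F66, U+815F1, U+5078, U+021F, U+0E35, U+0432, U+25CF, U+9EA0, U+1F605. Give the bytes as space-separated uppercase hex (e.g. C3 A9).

U+7F66: 3-byte form → E7 BD A6.
U+815F1: 4-byte form → F2 81 97 B1.
U+5078: 3-byte form → E5 81 B8.
U+021F: 2-byte form → C8 9F.
U+0E35: 3-byte form → E0 B8 B5.
U+0432: 2-byte form → D0 B2.
U+25CF: 3-byte form → E2 97 8F.
U+9EA0: 3-byte form → E9 BA A0.
U+1F605: 4-byte form → F0 9F 98 85.
Concatenated (27 bytes): E7 BD A6 F2 81 97 B1 E5 81 B8 C8 9F E0 B8 B5 D0 B2 E2 97 8F E9 BA A0 F0 9F 98 85.

E7 BD A6 F2 81 97 B1 E5 81 B8 C8 9F E0 B8 B5 D0 B2 E2 97 8F E9 BA A0 F0 9F 98 85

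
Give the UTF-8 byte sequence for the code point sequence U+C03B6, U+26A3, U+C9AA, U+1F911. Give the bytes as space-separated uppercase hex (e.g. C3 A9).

U+C03B6: 4-byte form → F3 80 8E B6.
U+26A3: 3-byte form → E2 9A A3.
U+C9AA: 3-byte form → EC A6 AA.
U+1F911: 4-byte form → F0 9F A4 91.
Concatenated (14 bytes): F3 80 8E B6 E2 9A A3 EC A6 AA F0 9F A4 91.

F3 80 8E B6 E2 9A A3 EC A6 AA F0 9F A4 91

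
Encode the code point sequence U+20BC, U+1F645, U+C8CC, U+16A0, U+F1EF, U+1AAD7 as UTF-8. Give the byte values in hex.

E2 82 BC F0 9F 99 85 EC A3 8C E1 9A A0 EF 87 AF F0 9A AB 97

U+20BC: 3-byte form → E2 82 BC.
U+1F645: 4-byte form → F0 9F 99 85.
U+C8CC: 3-byte form → EC A3 8C.
U+16A0: 3-byte form → E1 9A A0.
U+F1EF: 3-byte form → EF 87 AF.
U+1AAD7: 4-byte form → F0 9A AB 97.
Concatenated (20 bytes): E2 82 BC F0 9F 99 85 EC A3 8C E1 9A A0 EF 87 AF F0 9A AB 97.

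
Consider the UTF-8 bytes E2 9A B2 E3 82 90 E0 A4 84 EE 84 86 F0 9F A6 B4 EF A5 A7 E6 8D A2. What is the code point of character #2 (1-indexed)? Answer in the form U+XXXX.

Offset 0: leading byte 0xE2 = 11100010 → 3-byte char #1 = E2 9A B2.
Offset 3: leading byte 0xE3 = 11100011 → 3-byte char #2 = E3 82 90.
Leading byte 0xE3 = 11100011 matches 1110xxxx → 3-byte sequence.
Byte 1: 0xE3 = 11100011, payload 0011 (4 bits).
Byte 2: 0x82 = 10000010 (10xxxxxx ✓), payload 000010.
Byte 3: 0x90 = 10010000 (10xxxxxx ✓), payload 010000.
Concatenate: 0011000010010000 = 0x3090 (16 bits → U+3090).

U+3090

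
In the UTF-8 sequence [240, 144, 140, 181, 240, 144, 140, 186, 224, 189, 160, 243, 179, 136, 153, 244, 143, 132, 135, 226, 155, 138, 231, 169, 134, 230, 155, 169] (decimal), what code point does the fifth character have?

Offset 0: leading byte 0xF0 = 11110000 → 4-byte char #1 = F0 90 8C B5.
Offset 4: leading byte 0xF0 = 11110000 → 4-byte char #2 = F0 90 8C BA.
Offset 8: leading byte 0xE0 = 11100000 → 3-byte char #3 = E0 BD A0.
Offset 11: leading byte 0xF3 = 11110011 → 4-byte char #4 = F3 B3 88 99.
Offset 15: leading byte 0xF4 = 11110100 → 4-byte char #5 = F4 8F 84 87.
Leading byte 0xF4 = 11110100 matches 11110xxx → 4-byte sequence.
Byte 1: 0xF4 = 11110100, payload 100 (3 bits).
Byte 2: 0x8F = 10001111 (10xxxxxx ✓), payload 001111.
Byte 3: 0x84 = 10000100 (10xxxxxx ✓), payload 000100.
Byte 4: 0x87 = 10000111 (10xxxxxx ✓), payload 000111.
Concatenate: 100001111000100000111 = 0x10F107 (21 bits → U+10F107).

U+10F107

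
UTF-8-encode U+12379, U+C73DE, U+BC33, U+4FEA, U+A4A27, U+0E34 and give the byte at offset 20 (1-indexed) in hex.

0xB8

1-indexed offset 20 is 0-indexed offset 19.
U+12379 → 4-byte form F0 92 8D B9 at offsets 0–3.
U+C73DE → 4-byte form F3 87 8F 9E at offsets 4–7.
U+BC33 → 3-byte form EB B0 B3 at offsets 8–10.
U+4FEA → 3-byte form E4 BF AA at offsets 11–13.
U+A4A27 → 4-byte form F2 A4 A8 A7 at offsets 14–17.
U+0E34 → 3-byte form E0 B8 B4 at offsets 18–20.
Offset 19 falls in char 6's range; it's byte 2 of E0 B8 B4 = 0xB8.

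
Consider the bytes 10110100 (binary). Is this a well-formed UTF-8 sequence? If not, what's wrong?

Byte 0xB4 = 10110100 has the form 10xxxxxx — a continuation byte — but there is no preceding leading byte.

invalid (continuation byte with no leading byte)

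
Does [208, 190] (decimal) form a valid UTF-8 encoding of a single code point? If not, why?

valid

Leading byte 0xD0 = 11010000 → 2-byte form.
Continuation bytes 0xBE=10111110 all match 10xxxxxx.
Decoded value 0x43E is ≥ 0x80 (shortest form) and not a surrogate.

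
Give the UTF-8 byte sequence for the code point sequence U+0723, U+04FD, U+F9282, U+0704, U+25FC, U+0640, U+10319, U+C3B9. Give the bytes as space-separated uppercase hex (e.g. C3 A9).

DC A3 D3 BD F3 B9 8A 82 DC 84 E2 97 BC D9 80 F0 90 8C 99 EC 8E B9

U+0723: 2-byte form → DC A3.
U+04FD: 2-byte form → D3 BD.
U+F9282: 4-byte form → F3 B9 8A 82.
U+0704: 2-byte form → DC 84.
U+25FC: 3-byte form → E2 97 BC.
U+0640: 2-byte form → D9 80.
U+10319: 4-byte form → F0 90 8C 99.
U+C3B9: 3-byte form → EC 8E B9.
Concatenated (22 bytes): DC A3 D3 BD F3 B9 8A 82 DC 84 E2 97 BC D9 80 F0 90 8C 99 EC 8E B9.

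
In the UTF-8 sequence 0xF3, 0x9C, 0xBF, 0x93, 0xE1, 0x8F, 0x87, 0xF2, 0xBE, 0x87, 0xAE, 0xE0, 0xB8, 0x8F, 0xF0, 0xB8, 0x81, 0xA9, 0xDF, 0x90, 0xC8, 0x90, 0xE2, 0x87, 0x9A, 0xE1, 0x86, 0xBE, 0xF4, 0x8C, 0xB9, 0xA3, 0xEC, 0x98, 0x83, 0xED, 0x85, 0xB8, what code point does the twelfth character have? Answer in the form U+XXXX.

Offset 0: leading byte 0xF3 = 11110011 → 4-byte char #1 = F3 9C BF 93.
Offset 4: leading byte 0xE1 = 11100001 → 3-byte char #2 = E1 8F 87.
Offset 7: leading byte 0xF2 = 11110010 → 4-byte char #3 = F2 BE 87 AE.
Offset 11: leading byte 0xE0 = 11100000 → 3-byte char #4 = E0 B8 8F.
Offset 14: leading byte 0xF0 = 11110000 → 4-byte char #5 = F0 B8 81 A9.
Offset 18: leading byte 0xDF = 11011111 → 2-byte char #6 = DF 90.
Offset 20: leading byte 0xC8 = 11001000 → 2-byte char #7 = C8 90.
Offset 22: leading byte 0xE2 = 11100010 → 3-byte char #8 = E2 87 9A.
Offset 25: leading byte 0xE1 = 11100001 → 3-byte char #9 = E1 86 BE.
Offset 28: leading byte 0xF4 = 11110100 → 4-byte char #10 = F4 8C B9 A3.
Offset 32: leading byte 0xEC = 11101100 → 3-byte char #11 = EC 98 83.
Offset 35: leading byte 0xED = 11101101 → 3-byte char #12 = ED 85 B8.
Leading byte 0xED = 11101101 matches 1110xxxx → 3-byte sequence.
Byte 1: 0xED = 11101101, payload 1101 (4 bits).
Byte 2: 0x85 = 10000101 (10xxxxxx ✓), payload 000101.
Byte 3: 0xB8 = 10111000 (10xxxxxx ✓), payload 111000.
Concatenate: 1101000101111000 = 0xD178 (16 bits → U+D178).

U+D178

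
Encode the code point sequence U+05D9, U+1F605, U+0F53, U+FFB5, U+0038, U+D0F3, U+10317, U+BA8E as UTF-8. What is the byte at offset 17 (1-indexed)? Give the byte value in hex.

0xF0

1-indexed offset 17 is 0-indexed offset 16.
U+05D9 → 2-byte form D7 99 at offsets 0–1.
U+1F605 → 4-byte form F0 9F 98 85 at offsets 2–5.
U+0F53 → 3-byte form E0 BD 93 at offsets 6–8.
U+FFB5 → 3-byte form EF BE B5 at offsets 9–11.
U+0038 → 1-byte form 38 at offsets 12–12.
U+D0F3 → 3-byte form ED 83 B3 at offsets 13–15.
U+10317 → 4-byte form F0 90 8C 97 at offsets 16–19.
Offset 16 falls in char 7's range; it's byte 1 of F0 90 8C 97 = 0xF0.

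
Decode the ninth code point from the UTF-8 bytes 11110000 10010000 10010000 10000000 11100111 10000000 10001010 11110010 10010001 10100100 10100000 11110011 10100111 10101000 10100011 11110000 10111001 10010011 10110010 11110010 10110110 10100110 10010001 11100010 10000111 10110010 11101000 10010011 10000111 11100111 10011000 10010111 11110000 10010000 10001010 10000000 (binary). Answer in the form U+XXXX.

U+7617

Offset 0: leading byte 0xF0 = 11110000 → 4-byte char #1 = F0 90 90 80.
Offset 4: leading byte 0xE7 = 11100111 → 3-byte char #2 = E7 80 8A.
Offset 7: leading byte 0xF2 = 11110010 → 4-byte char #3 = F2 91 A4 A0.
Offset 11: leading byte 0xF3 = 11110011 → 4-byte char #4 = F3 A7 A8 A3.
Offset 15: leading byte 0xF0 = 11110000 → 4-byte char #5 = F0 B9 93 B2.
Offset 19: leading byte 0xF2 = 11110010 → 4-byte char #6 = F2 B6 A6 91.
Offset 23: leading byte 0xE2 = 11100010 → 3-byte char #7 = E2 87 B2.
Offset 26: leading byte 0xE8 = 11101000 → 3-byte char #8 = E8 93 87.
Offset 29: leading byte 0xE7 = 11100111 → 3-byte char #9 = E7 98 97.
Leading byte 0xE7 = 11100111 matches 1110xxxx → 3-byte sequence.
Byte 1: 0xE7 = 11100111, payload 0111 (4 bits).
Byte 2: 0x98 = 10011000 (10xxxxxx ✓), payload 011000.
Byte 3: 0x97 = 10010111 (10xxxxxx ✓), payload 010111.
Concatenate: 0111011000010111 = 0x7617 (16 bits → U+7617).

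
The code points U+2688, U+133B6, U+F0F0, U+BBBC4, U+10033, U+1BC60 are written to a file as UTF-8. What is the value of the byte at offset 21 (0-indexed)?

0xA0

U+2688 → 3-byte form E2 9A 88 at offsets 0–2.
U+133B6 → 4-byte form F0 93 8E B6 at offsets 3–6.
U+F0F0 → 3-byte form EF 83 B0 at offsets 7–9.
U+BBBC4 → 4-byte form F2 BB AF 84 at offsets 10–13.
U+10033 → 4-byte form F0 90 80 B3 at offsets 14–17.
U+1BC60 → 4-byte form F0 9B B1 A0 at offsets 18–21.
Offset 21 falls in char 6's range; it's byte 4 of F0 9B B1 A0 = 0xA0.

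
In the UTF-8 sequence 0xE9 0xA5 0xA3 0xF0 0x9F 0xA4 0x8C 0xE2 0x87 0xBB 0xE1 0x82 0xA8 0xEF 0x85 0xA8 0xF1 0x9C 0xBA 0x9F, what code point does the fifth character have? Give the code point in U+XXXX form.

Offset 0: leading byte 0xE9 = 11101001 → 3-byte char #1 = E9 A5 A3.
Offset 3: leading byte 0xF0 = 11110000 → 4-byte char #2 = F0 9F A4 8C.
Offset 7: leading byte 0xE2 = 11100010 → 3-byte char #3 = E2 87 BB.
Offset 10: leading byte 0xE1 = 11100001 → 3-byte char #4 = E1 82 A8.
Offset 13: leading byte 0xEF = 11101111 → 3-byte char #5 = EF 85 A8.
Leading byte 0xEF = 11101111 matches 1110xxxx → 3-byte sequence.
Byte 1: 0xEF = 11101111, payload 1111 (4 bits).
Byte 2: 0x85 = 10000101 (10xxxxxx ✓), payload 000101.
Byte 3: 0xA8 = 10101000 (10xxxxxx ✓), payload 101000.
Concatenate: 1111000101101000 = 0xF168 (16 bits → U+F168).

U+F168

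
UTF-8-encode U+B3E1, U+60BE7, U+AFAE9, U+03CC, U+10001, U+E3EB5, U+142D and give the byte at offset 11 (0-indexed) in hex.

U+B3E1 → 3-byte form EB 8F A1 at offsets 0–2.
U+60BE7 → 4-byte form F1 A0 AF A7 at offsets 3–6.
U+AFAE9 → 4-byte form F2 AF AB A9 at offsets 7–10.
U+03CC → 2-byte form CF 8C at offsets 11–12.
Offset 11 falls in char 4's range; it's byte 1 of CF 8C = 0xCF.

0xCF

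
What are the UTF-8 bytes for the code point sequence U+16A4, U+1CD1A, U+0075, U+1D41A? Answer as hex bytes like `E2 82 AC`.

E1 9A A4 F0 9C B4 9A 75 F0 9D 90 9A

U+16A4: 3-byte form → E1 9A A4.
U+1CD1A: 4-byte form → F0 9C B4 9A.
U+0075: 1-byte form → 75.
U+1D41A: 4-byte form → F0 9D 90 9A.
Concatenated (12 bytes): E1 9A A4 F0 9C B4 9A 75 F0 9D 90 9A.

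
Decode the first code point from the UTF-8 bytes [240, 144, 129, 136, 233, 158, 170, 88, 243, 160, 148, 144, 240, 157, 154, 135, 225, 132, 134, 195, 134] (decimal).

U+10048

Offset 0: leading byte 0xF0 = 11110000 → 4-byte char #1 = F0 90 81 88.
Leading byte 0xF0 = 11110000 matches 11110xxx → 4-byte sequence.
Byte 1: 0xF0 = 11110000, payload 000 (3 bits).
Byte 2: 0x90 = 10010000 (10xxxxxx ✓), payload 010000.
Byte 3: 0x81 = 10000001 (10xxxxxx ✓), payload 000001.
Byte 4: 0x88 = 10001000 (10xxxxxx ✓), payload 001000.
Concatenate: 000010000000001001000 = 0x10048 (21 bits → U+10048).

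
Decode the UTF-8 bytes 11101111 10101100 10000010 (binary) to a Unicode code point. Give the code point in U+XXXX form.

Leading byte 0xEF = 11101111 matches 1110xxxx → 3-byte sequence.
Byte 1: 0xEF = 11101111, payload 1111 (4 bits).
Byte 2: 0xAC = 10101100 (10xxxxxx ✓), payload 101100.
Byte 3: 0x82 = 10000010 (10xxxxxx ✓), payload 000010.
Concatenate: 1111101100000010 = 0xFB02 (16 bits → U+FB02).

U+FB02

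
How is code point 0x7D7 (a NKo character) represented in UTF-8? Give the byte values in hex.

U+07D7 = 0x7D7 = 2007 decimal. In range U+0080–U+07FF → 2-byte form: 110xxxxx 10xxxxxx.
Binary (11 bits): 11111010111.
Split 5+6: 11111 | 010111.
Byte 1: 11011111 = 0xDF.
Byte 2: 10010111 = 0x97.

DF 97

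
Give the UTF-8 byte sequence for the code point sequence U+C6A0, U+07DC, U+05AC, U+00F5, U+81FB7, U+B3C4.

EC 9A A0 DF 9C D6 AC C3 B5 F2 81 BE B7 EB 8F 84

U+C6A0: 3-byte form → EC 9A A0.
U+07DC: 2-byte form → DF 9C.
U+05AC: 2-byte form → D6 AC.
U+00F5: 2-byte form → C3 B5.
U+81FB7: 4-byte form → F2 81 BE B7.
U+B3C4: 3-byte form → EB 8F 84.
Concatenated (16 bytes): EC 9A A0 DF 9C D6 AC C3 B5 F2 81 BE B7 EB 8F 84.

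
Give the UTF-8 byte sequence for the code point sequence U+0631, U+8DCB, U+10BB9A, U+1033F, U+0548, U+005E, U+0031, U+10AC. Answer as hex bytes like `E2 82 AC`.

D8 B1 E8 B7 8B F4 8B AE 9A F0 90 8C BF D5 88 5E 31 E1 82 AC

U+0631: 2-byte form → D8 B1.
U+8DCB: 3-byte form → E8 B7 8B.
U+10BB9A: 4-byte form → F4 8B AE 9A.
U+1033F: 4-byte form → F0 90 8C BF.
U+0548: 2-byte form → D5 88.
U+005E: 1-byte form → 5E.
U+0031: 1-byte form → 31.
U+10AC: 3-byte form → E1 82 AC.
Concatenated (20 bytes): D8 B1 E8 B7 8B F4 8B AE 9A F0 90 8C BF D5 88 5E 31 E1 82 AC.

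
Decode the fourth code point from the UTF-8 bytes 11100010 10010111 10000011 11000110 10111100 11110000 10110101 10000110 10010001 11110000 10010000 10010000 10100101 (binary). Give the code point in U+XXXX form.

U+10425

Offset 0: leading byte 0xE2 = 11100010 → 3-byte char #1 = E2 97 83.
Offset 3: leading byte 0xC6 = 11000110 → 2-byte char #2 = C6 BC.
Offset 5: leading byte 0xF0 = 11110000 → 4-byte char #3 = F0 B5 86 91.
Offset 9: leading byte 0xF0 = 11110000 → 4-byte char #4 = F0 90 90 A5.
Leading byte 0xF0 = 11110000 matches 11110xxx → 4-byte sequence.
Byte 1: 0xF0 = 11110000, payload 000 (3 bits).
Byte 2: 0x90 = 10010000 (10xxxxxx ✓), payload 010000.
Byte 3: 0x90 = 10010000 (10xxxxxx ✓), payload 010000.
Byte 4: 0xA5 = 10100101 (10xxxxxx ✓), payload 100101.
Concatenate: 000010000010000100101 = 0x10425 (21 bits → U+10425).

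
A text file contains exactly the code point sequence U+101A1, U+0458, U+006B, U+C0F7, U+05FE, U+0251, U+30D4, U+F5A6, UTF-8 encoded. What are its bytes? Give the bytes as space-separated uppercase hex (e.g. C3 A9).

U+101A1: 4-byte form → F0 90 86 A1.
U+0458: 2-byte form → D1 98.
U+006B: 1-byte form → 6B.
U+C0F7: 3-byte form → EC 83 B7.
U+05FE: 2-byte form → D7 BE.
U+0251: 2-byte form → C9 91.
U+30D4: 3-byte form → E3 83 94.
U+F5A6: 3-byte form → EF 96 A6.
Concatenated (20 bytes): F0 90 86 A1 D1 98 6B EC 83 B7 D7 BE C9 91 E3 83 94 EF 96 A6.

F0 90 86 A1 D1 98 6B EC 83 B7 D7 BE C9 91 E3 83 94 EF 96 A6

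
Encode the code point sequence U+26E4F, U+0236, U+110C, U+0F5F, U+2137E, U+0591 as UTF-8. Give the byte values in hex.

F0 A6 B9 8F C8 B6 E1 84 8C E0 BD 9F F0 A1 8D BE D6 91

U+26E4F: 4-byte form → F0 A6 B9 8F.
U+0236: 2-byte form → C8 B6.
U+110C: 3-byte form → E1 84 8C.
U+0F5F: 3-byte form → E0 BD 9F.
U+2137E: 4-byte form → F0 A1 8D BE.
U+0591: 2-byte form → D6 91.
Concatenated (18 bytes): F0 A6 B9 8F C8 B6 E1 84 8C E0 BD 9F F0 A1 8D BE D6 91.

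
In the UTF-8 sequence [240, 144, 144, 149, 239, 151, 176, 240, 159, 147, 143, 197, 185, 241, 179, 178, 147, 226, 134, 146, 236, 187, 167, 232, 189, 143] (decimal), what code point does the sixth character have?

Offset 0: leading byte 0xF0 = 11110000 → 4-byte char #1 = F0 90 90 95.
Offset 4: leading byte 0xEF = 11101111 → 3-byte char #2 = EF 97 B0.
Offset 7: leading byte 0xF0 = 11110000 → 4-byte char #3 = F0 9F 93 8F.
Offset 11: leading byte 0xC5 = 11000101 → 2-byte char #4 = C5 B9.
Offset 13: leading byte 0xF1 = 11110001 → 4-byte char #5 = F1 B3 B2 93.
Offset 17: leading byte 0xE2 = 11100010 → 3-byte char #6 = E2 86 92.
Leading byte 0xE2 = 11100010 matches 1110xxxx → 3-byte sequence.
Byte 1: 0xE2 = 11100010, payload 0010 (4 bits).
Byte 2: 0x86 = 10000110 (10xxxxxx ✓), payload 000110.
Byte 3: 0x92 = 10010010 (10xxxxxx ✓), payload 010010.
Concatenate: 0010000110010010 = 0x2192 (16 bits → U+2192).

U+2192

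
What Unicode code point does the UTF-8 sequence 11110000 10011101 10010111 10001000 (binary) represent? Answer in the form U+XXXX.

Leading byte 0xF0 = 11110000 matches 11110xxx → 4-byte sequence.
Byte 1: 0xF0 = 11110000, payload 000 (3 bits).
Byte 2: 0x9D = 10011101 (10xxxxxx ✓), payload 011101.
Byte 3: 0x97 = 10010111 (10xxxxxx ✓), payload 010111.
Byte 4: 0x88 = 10001000 (10xxxxxx ✓), payload 001000.
Concatenate: 000011101010111001000 = 0x1D5C8 (21 bits → U+1D5C8).

U+1D5C8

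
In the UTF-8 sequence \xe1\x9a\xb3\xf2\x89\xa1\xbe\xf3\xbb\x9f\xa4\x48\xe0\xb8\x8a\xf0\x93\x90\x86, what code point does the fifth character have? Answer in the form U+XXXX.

U+0E0A

Offset 0: leading byte 0xE1 = 11100001 → 3-byte char #1 = E1 9A B3.
Offset 3: leading byte 0xF2 = 11110010 → 4-byte char #2 = F2 89 A1 BE.
Offset 7: leading byte 0xF3 = 11110011 → 4-byte char #3 = F3 BB 9F A4.
Offset 11: leading byte 0x48 = 01001000 → 1-byte char #4 = 48.
Offset 12: leading byte 0xE0 = 11100000 → 3-byte char #5 = E0 B8 8A.
Leading byte 0xE0 = 11100000 matches 1110xxxx → 3-byte sequence.
Byte 1: 0xE0 = 11100000, payload 0000 (4 bits).
Byte 2: 0xB8 = 10111000 (10xxxxxx ✓), payload 111000.
Byte 3: 0x8A = 10001010 (10xxxxxx ✓), payload 001010.
Concatenate: 0000111000001010 = 0xE0A (16 bits → U+0E0A).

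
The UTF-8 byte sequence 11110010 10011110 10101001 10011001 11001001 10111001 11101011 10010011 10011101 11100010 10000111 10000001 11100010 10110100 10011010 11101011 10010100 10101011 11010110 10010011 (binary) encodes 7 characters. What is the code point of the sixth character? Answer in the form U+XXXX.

U+B52B

Offset 0: leading byte 0xF2 = 11110010 → 4-byte char #1 = F2 9E A9 99.
Offset 4: leading byte 0xC9 = 11001001 → 2-byte char #2 = C9 B9.
Offset 6: leading byte 0xEB = 11101011 → 3-byte char #3 = EB 93 9D.
Offset 9: leading byte 0xE2 = 11100010 → 3-byte char #4 = E2 87 81.
Offset 12: leading byte 0xE2 = 11100010 → 3-byte char #5 = E2 B4 9A.
Offset 15: leading byte 0xEB = 11101011 → 3-byte char #6 = EB 94 AB.
Leading byte 0xEB = 11101011 matches 1110xxxx → 3-byte sequence.
Byte 1: 0xEB = 11101011, payload 1011 (4 bits).
Byte 2: 0x94 = 10010100 (10xxxxxx ✓), payload 010100.
Byte 3: 0xAB = 10101011 (10xxxxxx ✓), payload 101011.
Concatenate: 1011010100101011 = 0xB52B (16 bits → U+B52B).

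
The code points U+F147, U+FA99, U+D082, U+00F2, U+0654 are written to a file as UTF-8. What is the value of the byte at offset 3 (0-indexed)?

0xEF

U+F147 → 3-byte form EF 85 87 at offsets 0–2.
U+FA99 → 3-byte form EF AA 99 at offsets 3–5.
Offset 3 falls in char 2's range; it's byte 1 of EF AA 99 = 0xEF.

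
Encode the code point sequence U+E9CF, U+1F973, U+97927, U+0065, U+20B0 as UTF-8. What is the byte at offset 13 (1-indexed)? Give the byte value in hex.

0xE2

1-indexed offset 13 is 0-indexed offset 12.
U+E9CF → 3-byte form EE A7 8F at offsets 0–2.
U+1F973 → 4-byte form F0 9F A5 B3 at offsets 3–6.
U+97927 → 4-byte form F2 97 A4 A7 at offsets 7–10.
U+0065 → 1-byte form 65 at offsets 11–11.
U+20B0 → 3-byte form E2 82 B0 at offsets 12–14.
Offset 12 falls in char 5's range; it's byte 1 of E2 82 B0 = 0xE2.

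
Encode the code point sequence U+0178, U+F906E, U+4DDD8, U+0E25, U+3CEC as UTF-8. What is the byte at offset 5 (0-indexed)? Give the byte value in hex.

U+0178 → 2-byte form C5 B8 at offsets 0–1.
U+F906E → 4-byte form F3 B9 81 AE at offsets 2–5.
Offset 5 falls in char 2's range; it's byte 4 of F3 B9 81 AE = 0xAE.

0xAE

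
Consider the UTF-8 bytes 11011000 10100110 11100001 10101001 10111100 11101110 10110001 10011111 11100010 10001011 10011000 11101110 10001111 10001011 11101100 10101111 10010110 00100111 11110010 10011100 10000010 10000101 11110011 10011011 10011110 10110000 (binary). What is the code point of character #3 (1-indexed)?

U+EC5F

Offset 0: leading byte 0xD8 = 11011000 → 2-byte char #1 = D8 A6.
Offset 2: leading byte 0xE1 = 11100001 → 3-byte char #2 = E1 A9 BC.
Offset 5: leading byte 0xEE = 11101110 → 3-byte char #3 = EE B1 9F.
Leading byte 0xEE = 11101110 matches 1110xxxx → 3-byte sequence.
Byte 1: 0xEE = 11101110, payload 1110 (4 bits).
Byte 2: 0xB1 = 10110001 (10xxxxxx ✓), payload 110001.
Byte 3: 0x9F = 10011111 (10xxxxxx ✓), payload 011111.
Concatenate: 1110110001011111 = 0xEC5F (16 bits → U+EC5F).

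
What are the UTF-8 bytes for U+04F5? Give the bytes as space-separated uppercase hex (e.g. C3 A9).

U+04F5 = 0x4F5 = 1269 decimal. In range U+0080–U+07FF → 2-byte form: 110xxxxx 10xxxxxx.
Binary (11 bits): 10011110101.
Split 5+6: 10011 | 110101.
Byte 1: 11010011 = 0xD3.
Byte 2: 10110101 = 0xB5.

D3 B5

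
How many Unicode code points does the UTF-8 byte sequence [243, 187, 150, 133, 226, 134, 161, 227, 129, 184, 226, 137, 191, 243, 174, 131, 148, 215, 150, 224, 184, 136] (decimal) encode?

Byte at offset 0: 0xF3 = 11110011 → 4-byte char (#1). Advance 4.
Byte at offset 4: 0xE2 = 11100010 → 3-byte char (#2). Advance 3.
Byte at offset 7: 0xE3 = 11100011 → 3-byte char (#3). Advance 3.
Byte at offset 10: 0xE2 = 11100010 → 3-byte char (#4). Advance 3.
Byte at offset 13: 0xF3 = 11110011 → 4-byte char (#5). Advance 4.
Byte at offset 17: 0xD7 = 11010111 → 2-byte char (#6). Advance 2.
Byte at offset 19: 0xE0 = 11100000 → 3-byte char (#7). Advance 3.
Reached end at offset 22 after 7 code points.

7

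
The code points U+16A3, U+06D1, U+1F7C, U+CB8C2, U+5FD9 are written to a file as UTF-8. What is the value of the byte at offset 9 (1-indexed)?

0xF3

1-indexed offset 9 is 0-indexed offset 8.
U+16A3 → 3-byte form E1 9A A3 at offsets 0–2.
U+06D1 → 2-byte form DB 91 at offsets 3–4.
U+1F7C → 3-byte form E1 BD BC at offsets 5–7.
U+CB8C2 → 4-byte form F3 8B A3 82 at offsets 8–11.
Offset 8 falls in char 4's range; it's byte 1 of F3 8B A3 82 = 0xF3.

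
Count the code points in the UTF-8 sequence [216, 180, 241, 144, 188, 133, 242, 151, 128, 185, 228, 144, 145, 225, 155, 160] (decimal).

5

Byte at offset 0: 0xD8 = 11011000 → 2-byte char (#1). Advance 2.
Byte at offset 2: 0xF1 = 11110001 → 4-byte char (#2). Advance 4.
Byte at offset 6: 0xF2 = 11110010 → 4-byte char (#3). Advance 4.
Byte at offset 10: 0xE4 = 11100100 → 3-byte char (#4). Advance 3.
Byte at offset 13: 0xE1 = 11100001 → 3-byte char (#5). Advance 3.
Reached end at offset 16 after 5 code points.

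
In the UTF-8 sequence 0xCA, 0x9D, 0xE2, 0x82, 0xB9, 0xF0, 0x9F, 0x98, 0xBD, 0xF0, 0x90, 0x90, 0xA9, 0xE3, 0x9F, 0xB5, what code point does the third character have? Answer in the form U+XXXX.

Offset 0: leading byte 0xCA = 11001010 → 2-byte char #1 = CA 9D.
Offset 2: leading byte 0xE2 = 11100010 → 3-byte char #2 = E2 82 B9.
Offset 5: leading byte 0xF0 = 11110000 → 4-byte char #3 = F0 9F 98 BD.
Leading byte 0xF0 = 11110000 matches 11110xxx → 4-byte sequence.
Byte 1: 0xF0 = 11110000, payload 000 (3 bits).
Byte 2: 0x9F = 10011111 (10xxxxxx ✓), payload 011111.
Byte 3: 0x98 = 10011000 (10xxxxxx ✓), payload 011000.
Byte 4: 0xBD = 10111101 (10xxxxxx ✓), payload 111101.
Concatenate: 000011111011000111101 = 0x1F63D (21 bits → U+1F63D).

U+1F63D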